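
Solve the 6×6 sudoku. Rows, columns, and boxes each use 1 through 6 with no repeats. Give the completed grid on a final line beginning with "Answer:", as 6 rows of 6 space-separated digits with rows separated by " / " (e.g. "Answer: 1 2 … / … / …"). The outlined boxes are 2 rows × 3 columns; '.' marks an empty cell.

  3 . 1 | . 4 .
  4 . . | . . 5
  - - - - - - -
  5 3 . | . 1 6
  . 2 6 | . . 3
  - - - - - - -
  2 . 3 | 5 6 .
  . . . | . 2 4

Step 1. [r2c4∈{1,2,3,6}] in row 2, 1 fits only at r2c4, so r2c4=1.
Step 2. [r1c4∈{2,6}] in col 4, 6 fits only at r1c4. So r1c4=6.
Step 3. [r6c1∈{1,6}] in col 1, 6 fits only at r6c1, so r6c1=6.
Step 4. [r6c2∈{1,5}] 1 has one home in row 6: r6c2 ⇒ r6c2=1.
Step 5. [r3c4∈{2,4}] row 3 places 2 nowhere but r3c4, so r3c4=2.
Step 6. [r2c2∈{6}] r2c2 has the single candidate 6 ⇒ r2c2=6.
Step 7. [r4c1∈{1}] nothing but 1 survives at r4c1. So r4c1=1.
Step 8. [r4c5∈{5}] only 5 remains possible at r4c5, so r4c5=5.
Step 9. [r6c3∈{5}] r6c3 is down to just 5. So r6c3=5.
Step 10. [r2c3∈{2}] r2c3's peers cover all but 2. So r2c3=2.
Step 11. [r6c4∈{3}] r6c4's peers cover all but 3 ⇒ r6c4=3.
Step 12. [r5c6∈{1}] only 1 remains possible at r5c6, so r5c6=1.
Step 13. [r1c2∈{5}] r1c2 has the single candidate 5 ⇒ r1c2=5.
Step 14. [r2c5∈{3}] r2c5 has the single candidate 3, so r2c5=3.
Step 15. [r3c3∈{4}] nothing but 4 survives at r3c3. So r3c3=4.
Step 16. [r1c6∈{2}] nothing but 2 survives at r1c6. So r1c6=2.
Step 17. [r5c2∈{4}] r5c2 has the single candidate 4. So r5c2=4.
Step 18. [r4c4∈{4}] r4c4's peers cover all but 4, so r4c4=4.

Answer: 3 5 1 6 4 2 / 4 6 2 1 3 5 / 5 3 4 2 1 6 / 1 2 6 4 5 3 / 2 4 3 5 6 1 / 6 1 5 3 2 4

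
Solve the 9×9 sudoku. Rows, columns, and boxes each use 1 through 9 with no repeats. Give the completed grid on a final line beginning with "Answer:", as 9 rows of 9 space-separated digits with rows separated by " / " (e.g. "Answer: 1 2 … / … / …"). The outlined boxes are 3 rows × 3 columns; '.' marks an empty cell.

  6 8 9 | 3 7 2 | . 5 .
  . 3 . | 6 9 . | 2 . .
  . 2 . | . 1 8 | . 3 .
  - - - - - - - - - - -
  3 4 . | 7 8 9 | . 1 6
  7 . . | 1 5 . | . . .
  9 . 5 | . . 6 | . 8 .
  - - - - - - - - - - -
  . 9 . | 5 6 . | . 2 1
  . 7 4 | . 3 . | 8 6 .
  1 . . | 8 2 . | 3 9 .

Step 1. [r1c9∈{4}] nothing but 4 survives at r1c9 ⇒ r1c9=4.
Step 2. [r2c8∈{7}] r2c8 has the single candidate 7 ⇒ r2c8=7.
Step 3. [r7c7∈{4,7}] 4 has one home in box 9: r7c7. So r7c7=4.
Step 4. [r3c1∈{4,5}] in row 3, 5 fits only at r3c1 ⇒ r3c1=5.
Step 5. [r9c9∈{5,7}] 7 has one home in box 9: r9c9 ⇒ r9c9=7.
Step 6. [r5c3∈{2,6,8}] 8 has one home in row 5: r5c3, so r5c3=8.
Step 7. [r5c9∈{2,3,9}] in row 5, 2 fits only at r5c9 ⇒ r5c9=2.
Step 8. [r6c5∈{4}] r6c5's peers cover all but 4. So r6c5=4.
Step 9. [r9c3∈{6}] r9c3 is down to just 6 ⇒ r9c3=6.
Step 10. [r5c7∈{9}] r5c7 has the single candidate 9, so r5c7=9.
Step 11. [r9c6∈{4}] r9c6 is down to just 4 ⇒ r9c6=4.
Step 12. [r4c3∈{2}] nothing but 2 survives at r4c3, so r4c3=2.
Step 13. [r3c4∈{4}] r3c4 is down to just 4, so r3c4=4.
Step 14. [r6c7∈{7}] r6c7 is down to just 7 ⇒ r6c7=7.
Step 15. [r5c6∈{3}] only 3 remains possible at r5c6 ⇒ r5c6=3.
Step 16. [r9c2∈{5}] only 5 remains possible at r9c2, so r9c2=5.
Step 17. [r2c3∈{1}] r2c3 has the single candidate 1, so r2c3=1.
Step 18. [r2c9∈{8}] r2c9 is down to just 8 ⇒ r2c9=8.
Step 19. [r3c7∈{6}] r3c7 is down to just 6, so r3c7=6.
Step 20. [r6c2∈{1}] r6c2's peers cover all but 1, so r6c2=1.
Step 21. [r2c1∈{4}] only 4 remains possible at r2c1. So r2c1=4.
Step 22. [r2c6∈{5}] only 5 remains possible at r2c6. So r2c6=5.
Step 23. [r5c8∈{4}] r5c8 is down to just 4 ⇒ r5c8=4.
Step 24. [r8c6∈{1}] nothing but 1 survives at r8c6, so r8c6=1.
Step 25. [r5c2∈{6}] r5c2 is down to just 6. So r5c2=6.
Step 26. [r6c9∈{3}] r6c9's peers cover all but 3 ⇒ r6c9=3.
Step 27. [r1c7∈{1}] r1c7 is down to just 1 ⇒ r1c7=1.
Step 28. [r3c3∈{7}] only 7 remains possible at r3c3 ⇒ r3c3=7.
Step 29. [r7c6∈{7}] nothing but 7 survives at r7c6 ⇒ r7c6=7.
Step 30. [r3c9∈{9}] r3c9 has the single candidate 9. So r3c9=9.
Step 31. [r6c4∈{2}] nothing but 2 survives at r6c4 ⇒ r6c4=2.
Step 32. [r7c1∈{8}] only 8 remains possible at r7c1, so r7c1=8.
Step 33. [r8c4∈{9}] only 9 remains possible at r8c4, so r8c4=9.
Step 34. [r8c9∈{5}] nothing but 5 survives at r8c9, so r8c9=5.
Step 35. [r8c1∈{2}] only 2 remains possible at r8c1 ⇒ r8c1=2.
Step 36. [r4c7∈{5}] r4c7 has the single candidate 5 ⇒ r4c7=5.
Step 37. [r7c3∈{3}] r7c3 has the single candidate 3 ⇒ r7c3=3.

Answer: 6 8 9 3 7 2 1 5 4 / 4 3 1 6 9 5 2 7 8 / 5 2 7 4 1 8 6 3 9 / 3 4 2 7 8 9 5 1 6 / 7 6 8 1 5 3 9 4 2 / 9 1 5 2 4 6 7 8 3 / 8 9 3 5 6 7 4 2 1 / 2 7 4 9 3 1 8 6 5 / 1 5 6 8 2 4 3 9 7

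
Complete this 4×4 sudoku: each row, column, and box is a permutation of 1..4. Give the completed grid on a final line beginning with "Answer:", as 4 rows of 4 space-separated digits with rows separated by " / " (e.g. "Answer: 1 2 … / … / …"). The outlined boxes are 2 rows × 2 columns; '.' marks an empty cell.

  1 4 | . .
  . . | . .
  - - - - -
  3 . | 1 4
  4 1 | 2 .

Step 1. [r2c2∈{2,3}] col 2 places 3 nowhere but r2c2 ⇒ r2c2=3.
Step 2. [r1c4∈{2,3}] row 1 places 2 nowhere but r1c4. So r1c4=2.
Step 3. [r1c3∈{3}] nothing but 3 survives at r1c3, so r1c3=3.
Step 4. [r3c2∈{2}] only 2 remains possible at r3c2. So r3c2=2.
Step 5. [r2c3∈{4}] r2c3's peers cover all but 4 ⇒ r2c3=4.
Step 6. [r2c4∈{1}] r2c4 has the single candidate 1 ⇒ r2c4=1.
Step 7. [r2c1∈{2}] nothing but 2 survives at r2c1, so r2c1=2.
Step 8. [r4c4∈{3}] only 3 remains possible at r4c4 ⇒ r4c4=3.

Answer: 1 4 3 2 / 2 3 4 1 / 3 2 1 4 / 4 1 2 3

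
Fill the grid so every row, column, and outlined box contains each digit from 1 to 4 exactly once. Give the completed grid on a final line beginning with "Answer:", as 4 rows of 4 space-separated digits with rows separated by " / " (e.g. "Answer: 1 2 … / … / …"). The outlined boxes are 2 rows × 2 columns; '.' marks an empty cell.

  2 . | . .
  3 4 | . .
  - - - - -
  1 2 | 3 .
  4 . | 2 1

Step 1. [r1c3∈{1,4}] across col 3, 4 lands solely at r1c3. So r1c3=4.
Step 2. [r1c2∈{1}] r1c2 has the single candidate 1 ⇒ r1c2=1.
Step 3. [r2c4∈{2}] r2c4 is down to just 2. So r2c4=2.
Step 4. [r1c4∈{3}] r1c4's peers cover all but 3, so r1c4=3.
Step 5. [r2c3∈{1}] r2c3 has the single candidate 1. So r2c3=1.
Step 6. [r4c2∈{3}] nothing but 3 survives at r4c2, so r4c2=3.
Step 7. [r3c4∈{4}] r3c4 is down to just 4. So r3c4=4.

Answer: 2 1 4 3 / 3 4 1 2 / 1 2 3 4 / 4 3 2 1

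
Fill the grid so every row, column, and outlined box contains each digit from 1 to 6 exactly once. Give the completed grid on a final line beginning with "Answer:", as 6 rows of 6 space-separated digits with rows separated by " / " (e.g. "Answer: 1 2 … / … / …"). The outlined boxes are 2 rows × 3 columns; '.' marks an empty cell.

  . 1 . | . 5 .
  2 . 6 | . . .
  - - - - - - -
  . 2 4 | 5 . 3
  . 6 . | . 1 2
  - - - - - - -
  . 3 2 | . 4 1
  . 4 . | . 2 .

Step 1. [r5c4∈{6}] r5c4 has the single candidate 6 ⇒ r5c4=6.
Step 2. [r2c6∈{4}] nothing but 4 survives at r2c6, so r2c6=4.
Step 3. [r1c3∈{3}] only 3 remains possible at r1c3. So r1c3=3.
Step 4. [r5c1∈{5}] only 5 remains possible at r5c1, so r5c1=5.
Step 5. [r6c3∈{1}] only 1 remains possible at r6c3. So r6c3=1.
Step 6. [r2c5∈{3}] r2c5's peers cover all but 3, so r2c5=3.
Step 7. [r6c6∈{5}] r6c6's peers cover all but 5 ⇒ r6c6=5.
Step 8. [r3c5∈{6}] r3c5 is down to just 6, so r3c5=6.
Step 9. [r4c4∈{4}] nothing but 4 survives at r4c4, so r4c4=4.
Step 10. [r4c1∈{3}] r4c1 has the single candidate 3, so r4c1=3.
Step 11. [r6c1∈{6}] only 6 remains possible at r6c1 ⇒ r6c1=6.
Step 12. [r2c2∈{5}] nothing but 5 survives at r2c2. So r2c2=5.
Step 13. [r6c4∈{3}] r6c4 has the single candidate 3, so r6c4=3.
Step 14. [r4c3∈{5}] nothing but 5 survives at r4c3 ⇒ r4c3=5.
Step 15. [r3c1∈{1}] r3c1 is down to just 1. So r3c1=1.
Step 16. [r1c1∈{4}] r1c1 is down to just 4, so r1c1=4.
Step 17. [r2c4∈{1}] nothing but 1 survives at r2c4 ⇒ r2c4=1.
Step 18. [r1c6∈{6}] nothing but 6 survives at r1c6 ⇒ r1c6=6.
Step 19. [r1c4∈{2}] only 2 remains possible at r1c4, so r1c4=2.

Answer: 4 1 3 2 5 6 / 2 5 6 1 3 4 / 1 2 4 5 6 3 / 3 6 5 4 1 2 / 5 3 2 6 4 1 / 6 4 1 3 2 5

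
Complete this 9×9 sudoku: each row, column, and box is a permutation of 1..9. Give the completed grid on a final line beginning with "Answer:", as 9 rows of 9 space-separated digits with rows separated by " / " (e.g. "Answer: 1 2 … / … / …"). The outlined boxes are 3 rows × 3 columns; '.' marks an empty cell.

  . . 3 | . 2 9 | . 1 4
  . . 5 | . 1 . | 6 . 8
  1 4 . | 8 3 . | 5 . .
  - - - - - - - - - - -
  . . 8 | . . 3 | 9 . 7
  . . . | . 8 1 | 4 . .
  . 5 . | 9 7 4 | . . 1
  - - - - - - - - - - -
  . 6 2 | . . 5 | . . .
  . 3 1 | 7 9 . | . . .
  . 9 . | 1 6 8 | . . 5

Step 1. [r2c8∈{2,3,7,9}] 3 has one home in row 2: r2c8, so r2c8=3.
Step 2. [r6c3∈{6}] r6c3's peers cover all but 6. So r6c3=6.
Step 3. [r1c7∈{7}] r1c7 has the single candidate 7 ⇒ r1c7=7.
Step 4. [r9c3∈{4,7}] across col 3, 4 lands solely at r9c3. So r9c3=4.
Step 5. [r2c1∈{2,7,9}] across row 2, 9 lands solely at r2c1, so r2c1=9.
Step 6. [r9c7∈{2,3}] row 9 places 3 nowhere but r9c7 ⇒ r9c7=3.
Step 7. [r9c8∈{2,7}] in row 9, 2 fits only at r9c8. So r9c8=2.
Step 8. [r8c7∈{8}] only 8 remains possible at r8c7 ⇒ r8c7=8.
Step 9. [r5c9∈{2,3,6}] across col 9, 3 lands solely at r5c9 ⇒ r5c9=3.
Step 10. [r1c4∈{5,6}] in row 1, 5 fits only at r1c4. So r1c4=5.
Step 11. [r2c2∈{2,7}] 2 has one home in row 2: r2c2, so r2c2=2.
Step 12. [r7c8∈{4,7,9}] r7c8 is the only open cell in col 8 admitting 7. So r7c8=7.
Step 13. [r3c3∈{7}] r3c3's peers cover all but 7. So r3c3=7.
Step 14. [r5c8∈{5,6}] row 5 places 5 nowhere but r5c8. So r5c8=5.
Step 15. [r4c8∈{6}] nothing but 6 survives at r4c8. So r4c8=6.
Step 16. [r4c4∈{2}] r4c4 is down to just 2, so r4c4=2.
Step 17. [r5c1∈{2,7}] r5c1 is the only open cell in row 5 admitting 2. So r5c1=2.
Step 18. [r3c9∈{2,9}] in row 3, 2 fits only at r3c9. So r3c9=2.
Step 19. [r1c2∈{8}] nothing but 8 survives at r1c2. So r1c2=8.
Step 20. [r2c4∈{4}] r2c4's peers cover all but 4, so r2c4=4.
Step 21. [r6c7∈{2}] nothing but 2 survives at r6c7 ⇒ r6c7=2.
Step 22. [r3c8∈{9}] only 9 remains possible at r3c8, so r3c8=9.
Step 23. [r7c4∈{3}] only 3 remains possible at r7c4. So r7c4=3.
Step 24. [r8c8∈{4}] only 4 remains possible at r8c8, so r8c8=4.
Step 25. [r5c3∈{9}] r5c3 is down to just 9, so r5c3=9.
Step 26. [r8c6∈{2}] r8c6 has the single candidate 2, so r8c6=2.
Step 27. [r7c5∈{4}] nothing but 4 survives at r7c5, so r7c5=4.
Step 28. [r6c1∈{3}] only 3 remains possible at r6c1, so r6c1=3.
Step 29. [r8c9∈{6}] r8c9's peers cover all but 6. So r8c9=6.
Step 30. [r2c6∈{7}] r2c6's peers cover all but 7 ⇒ r2c6=7.
Step 31. [r5c2∈{7}] r5c2 has the single candidate 7. So r5c2=7.
Step 32. [r3c6∈{6}] r3c6's peers cover all but 6, so r3c6=6.
Step 33. [r4c2∈{1}] nothing but 1 survives at r4c2 ⇒ r4c2=1.
Step 34. [r5c4∈{6}] only 6 remains possible at r5c4 ⇒ r5c4=6.
Step 35. [r9c1∈{7}] nothing but 7 survives at r9c1. So r9c1=7.
Step 36. [r7c9∈{9}] r7c9 is down to just 9. So r7c9=9.
Step 37. [r4c1∈{4}] nothing but 4 survives at r4c1, so r4c1=4.
Step 38. [r1c1∈{6}] only 6 remains possible at r1c1. So r1c1=6.
Step 39. [r7c7∈{1}] only 1 remains possible at r7c7, so r7c7=1.
Step 40. [r6c8∈{8}] nothing but 8 survives at r6c8, so r6c8=8.
Step 41. [r4c5∈{5}] r4c5 has the single candidate 5, so r4c5=5.
Step 42. [r8c1∈{5}] r8c1 has the single candidate 5. So r8c1=5.
Step 43. [r7c1∈{8}] only 8 remains possible at r7c1. So r7c1=8.

Answer: 6 8 3 5 2 9 7 1 4 / 9 2 5 4 1 7 6 3 8 / 1 4 7 8 3 6 5 9 2 / 4 1 8 2 5 3 9 6 7 / 2 7 9 6 8 1 4 5 3 / 3 5 6 9 7 4 2 8 1 / 8 6 2 3 4 5 1 7 9 / 5 3 1 7 9 2 8 4 6 / 7 9 4 1 6 8 3 2 5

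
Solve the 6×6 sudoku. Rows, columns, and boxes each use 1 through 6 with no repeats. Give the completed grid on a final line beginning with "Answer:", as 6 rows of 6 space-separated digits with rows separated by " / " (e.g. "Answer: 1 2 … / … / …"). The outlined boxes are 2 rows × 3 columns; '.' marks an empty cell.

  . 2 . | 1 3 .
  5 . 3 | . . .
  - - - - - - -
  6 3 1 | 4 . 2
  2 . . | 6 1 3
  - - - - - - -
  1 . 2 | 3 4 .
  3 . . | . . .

Step 1. [r6c4∈{2,5}] col 4 places 5 nowhere but r6c4 ⇒ r6c4=5.
Step 2. [r5c6∈{6}] r5c6 is down to just 6 ⇒ r5c6=6.
Step 3. [r1c3∈{4,6}] r1c3 is the only open cell in row 1 admitting 6 ⇒ r1c3=6.
Step 4. [r4c3∈{4,5}] 5 has one home in col 3: r4c3 ⇒ r4c3=5.
Step 5. [r2c6∈{4}] nothing but 4 survives at r2c6 ⇒ r2c6=4.
Step 6. [r6c3∈{4}] r6c3 is down to just 4 ⇒ r6c3=4.
Step 7. [r6c5∈{2}] r6c5's peers cover all but 2, so r6c5=2.
Step 8. [r2c4∈{2}] r2c4 has the single candidate 2. So r2c4=2.
Step 9. [r1c6∈{5}] nothing but 5 survives at r1c6. So r1c6=5.
Step 10. [r2c5∈{6}] nothing but 6 survives at r2c5, so r2c5=6.
Step 11. [r4c2∈{4}] r4c2's peers cover all but 4, so r4c2=4.
Step 12. [r3c5∈{5}] r3c5's peers cover all but 5, so r3c5=5.
Step 13. [r6c2∈{6}] r6c2 is down to just 6 ⇒ r6c2=6.
Step 14. [r2c2∈{1}] r2c2 has the single candidate 1. So r2c2=1.
Step 15. [r6c6∈{1}] only 1 remains possible at r6c6 ⇒ r6c6=1.
Step 16. [r1c1∈{4}] r1c1 has the single candidate 4, so r1c1=4.
Step 17. [r5c2∈{5}] r5c2 has the single candidate 5. So r5c2=5.

Answer: 4 2 6 1 3 5 / 5 1 3 2 6 4 / 6 3 1 4 5 2 / 2 4 5 6 1 3 / 1 5 2 3 4 6 / 3 6 4 5 2 1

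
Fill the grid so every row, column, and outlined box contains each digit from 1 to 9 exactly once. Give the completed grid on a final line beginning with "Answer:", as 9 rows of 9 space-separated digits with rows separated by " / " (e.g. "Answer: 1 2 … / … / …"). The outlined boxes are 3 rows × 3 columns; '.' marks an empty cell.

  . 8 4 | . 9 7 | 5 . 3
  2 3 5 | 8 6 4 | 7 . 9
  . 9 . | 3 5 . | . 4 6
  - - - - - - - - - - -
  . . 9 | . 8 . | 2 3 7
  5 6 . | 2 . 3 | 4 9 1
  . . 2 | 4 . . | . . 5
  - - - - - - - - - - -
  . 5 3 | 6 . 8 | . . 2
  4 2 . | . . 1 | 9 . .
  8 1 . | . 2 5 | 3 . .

Step 1. [r8c4∈{7}] only 7 remains possible at r8c4. So r8c4=7.
Step 2. [r3c3∈{1,7}] across col 3, 1 lands solely at r3c3. So r3c3=1.
Step 3. [r6c2∈{7}] r6c2 is down to just 7. So r6c2=7.
Step 4. [r6c7∈{6,8}] across col 7, 6 lands solely at r6c7, so r6c7=6.
Step 5. [r9c3∈{6,7}] r9c3 is the only open cell in col 3 admitting 7 ⇒ r9c3=7.
Step 6. [r8c8∈{5,6,8}] in row 8, 5 fits only at r8c8. So r8c8=5.
Step 7. [r6c5∈{1}] only 1 remains possible at r6c5 ⇒ r6c5=1.
Step 8. [r2c8∈{1}] r2c8 is down to just 1, so r2c8=1.
Step 9. [r8c3∈{6}] r8c3 has the single candidate 6, so r8c3=6.
Step 10. [r1c8∈{2}] only 2 remains possible at r1c8, so r1c8=2.
Step 11. [r4c4∈{5}] only 5 remains possible at r4c4 ⇒ r4c4=5.
Step 12. [r8c5∈{3}] only 3 remains possible at r8c5, so r8c5=3.
Step 13. [r7c7∈{1}] r7c7's peers cover all but 1 ⇒ r7c7=1.
Step 14. [r4c1∈{1}] only 1 remains possible at r4c1, so r4c1=1.
Step 15. [r3c6∈{2}] r3c6 is down to just 2 ⇒ r3c6=2.
Step 16. [r6c8∈{8}] nothing but 8 survives at r6c8. So r6c8=8.
Step 17. [r8c9∈{8}] nothing but 8 survives at r8c9. So r8c9=8.
Step 18. [r9c4∈{9}] r9c4 has the single candidate 9, so r9c4=9.
Step 19. [r3c1∈{7}] nothing but 7 survives at r3c1 ⇒ r3c1=7.
Step 20. [r4c2∈{4}] r4c2 is down to just 4. So r4c2=4.
Step 21. [r7c1∈{9}] nothing but 9 survives at r7c1 ⇒ r7c1=9.
Step 22. [r1c1∈{6}] r1c1 has the single candidate 6. So r1c1=6.
Step 23. [r1c4∈{1}] r1c4's peers cover all but 1, so r1c4=1.
Step 24. [r9c8∈{6}] r9c8 is down to just 6. So r9c8=6.
Step 25. [r7c8∈{7}] only 7 remains possible at r7c8. So r7c8=7.
Step 26. [r9c9∈{4}] r9c9 has the single candidate 4. So r9c9=4.
Step 27. [r7c5∈{4}] nothing but 4 survives at r7c5. So r7c5=4.
Step 28. [r6c1∈{3}] only 3 remains possible at r6c1 ⇒ r6c1=3.
Step 29. [r3c7∈{8}] only 8 remains possible at r3c7, so r3c7=8.
Step 30. [r5c5∈{7}] nothing but 7 survives at r5c5, so r5c5=7.
Step 31. [r4c6∈{6}] r4c6 is down to just 6. So r4c6=6.
Step 32. [r5c3∈{8}] only 8 remains possible at r5c3, so r5c3=8.
Step 33. [r6c6∈{9}] r6c6 is down to just 9, so r6c6=9.

Answer: 6 8 4 1 9 7 5 2 3 / 2 3 5 8 6 4 7 1 9 / 7 9 1 3 5 2 8 4 6 / 1 4 9 5 8 6 2 3 7 / 5 6 8 2 7 3 4 9 1 / 3 7 2 4 1 9 6 8 5 / 9 5 3 6 4 8 1 7 2 / 4 2 6 7 3 1 9 5 8 / 8 1 7 9 2 5 3 6 4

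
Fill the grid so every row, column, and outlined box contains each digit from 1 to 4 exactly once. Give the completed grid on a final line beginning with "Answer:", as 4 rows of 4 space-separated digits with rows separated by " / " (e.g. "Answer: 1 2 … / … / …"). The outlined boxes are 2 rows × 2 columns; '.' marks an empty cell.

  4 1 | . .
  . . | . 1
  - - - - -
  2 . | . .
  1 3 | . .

Step 1. [r2c3∈{2,3,4}] across row 2, 4 lands solely at r2c3 ⇒ r2c3=4.
Step 2. [r4c3∈{2}] only 2 remains possible at r4c3. So r4c3=2.
Step 3. [r1c3∈{3}] r1c3 is down to just 3 ⇒ r1c3=3.
Step 4. [r3c2∈{4}] r3c2's peers cover all but 4, so r3c2=4.
Step 5. [r2c2∈{2}] r2c2 has the single candidate 2. So r2c2=2.
Step 6. [r3c3∈{1}] nothing but 1 survives at r3c3, so r3c3=1.
Step 7. [r2c1∈{3}] r2c1's peers cover all but 3. So r2c1=3.
Step 8. [r1c4∈{2}] r1c4 has the single candidate 2. So r1c4=2.
Step 9. [r3c4∈{3}] only 3 remains possible at r3c4. So r3c4=3.
Step 10. [r4c4∈{4}] only 4 remains possible at r4c4, so r4c4=4.

Answer: 4 1 3 2 / 3 2 4 1 / 2 4 1 3 / 1 3 2 4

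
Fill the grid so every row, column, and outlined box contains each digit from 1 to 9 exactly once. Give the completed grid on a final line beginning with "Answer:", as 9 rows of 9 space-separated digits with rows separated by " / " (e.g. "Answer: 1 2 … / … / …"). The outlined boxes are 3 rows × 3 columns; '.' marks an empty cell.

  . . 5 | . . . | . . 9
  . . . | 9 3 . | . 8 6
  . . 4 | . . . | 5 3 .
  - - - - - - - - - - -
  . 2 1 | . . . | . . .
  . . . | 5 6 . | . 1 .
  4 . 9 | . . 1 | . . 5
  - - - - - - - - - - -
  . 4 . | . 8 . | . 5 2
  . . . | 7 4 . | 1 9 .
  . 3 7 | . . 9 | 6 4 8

Step 1. [r1c1∈{1,2,3,6,7,8}] across row 1, 3 lands solely at r1c1 ⇒ r1c1=3.
Step 2. [r7c3∈{6}] r7c3 has the single candidate 6, so r7c3=6.
Step 3. [r5c7∈{2,3,4,7,8,9}] 9 has one home in row 5: r5c7. So r5c7=9.
Step 4. [r5c6∈{2,3,4,7,8}] across row 5, 2 lands solely at r5c6 ⇒ r5c6=2.
Step 5. [r6c5∈{7}] r6c5 has the single candidate 7. So r6c5=7.
Step 6. [r4c1∈{5,6,7,8}] in row 4, 5 fits only at r4c1, so r4c1=5.
Step 7. [r3c1∈{1,2,6,7,8,9}] across col 1, 6 lands solely at r3c1, so r3c1=6.
Step 8. [r1c4∈{1,2,4,6,8}] 6 has one home in col 4: r1c4, so r1c4=6.
Step 9. [r4c4∈{3,4,8}] r4c4 is the only open cell in col 4 admitting 4 ⇒ r4c4=4.
Step 10. [r3c9∈{1,7}] col 9 places 1 nowhere but r3c9. So r3c9=1.
Step 11. [r7c7∈{3,7}] in row 7, 7 fits only at r7c7 ⇒ r7c7=7.
Step 12. [r1c8∈{2,7}] across box 3, 7 lands solely at r1c8 ⇒ r1c8=7.
Step 13. [r2c6∈{4,5,7}] across row 2, 5 lands solely at r2c6. So r2c6=5.
Step 14. [r8c9∈{3}] only 3 remains possible at r8c9 ⇒ r8c9=3.
Step 15. [r2c3∈{2}] r2c3 has the single candidate 2, so r2c3=2.
Step 16. [r1c7∈{2,4}] in box 3, 2 fits only at r1c7 ⇒ r1c7=2.
Step 17. [r8c3∈{8}] nothing but 8 survives at r8c3, so r8c3=8.
Step 18. [r5c1∈{7,8}] col 1 places 8 nowhere but r5c1, so r5c1=8.
Step 19. [r2c1∈{1,7}] col 1 places 7 nowhere but r2c1. So r2c1=7.
Step 20. [r1c5∈{1}] r1c5 has the single candidate 1 ⇒ r1c5=1.
Step 21. [r7c6∈{3}] r7c6 has the single candidate 3. So r7c6=3.
Step 22. [r4c6∈{8}] nothing but 8 survives at r4c6 ⇒ r4c6=8.
Step 23. [r3c5∈{2}] nothing but 2 survives at r3c5. So r3c5=2.
Step 24. [r9c4∈{1,2}] r9c4 is the only open cell in col 4 admitting 2 ⇒ r9c4=2.
Step 25. [r3c2∈{8,9}] 9 has one home in row 3: r3c2 ⇒ r3c2=9.
Step 26. [r5c9∈{4,7}] in row 5, 4 fits only at r5c9 ⇒ r5c9=4.
Step 27. [r6c4∈{3}] r6c4 is down to just 3, so r6c4=3.
Step 28. [r9c1∈{1}] r9c1 has the single candidate 1, so r9c1=1.
Step 29. [r6c2∈{6}] only 6 remains possible at r6c2 ⇒ r6c2=6.
Step 30. [r5c3∈{3}] nothing but 3 survives at r5c3, so r5c3=3.
Step 31. [r8c1∈{2}] nothing but 2 survives at r8c1, so r8c1=2.
Step 32. [r8c6∈{6}] r8c6 has the single candidate 6 ⇒ r8c6=6.
Step 33. [r3c6∈{7}] r3c6 has the single candidate 7. So r3c6=7.
Step 34. [r3c4∈{8}] r3c4's peers cover all but 8 ⇒ r3c4=8.
Step 35. [r8c2∈{5}] only 5 remains possible at r8c2 ⇒ r8c2=5.
Step 36. [r2c2∈{1}] r2c2's peers cover all but 1, so r2c2=1.
Step 37. [r9c5∈{5}] nothing but 5 survives at r9c5, so r9c5=5.
Step 38. [r2c7∈{4}] nothing but 4 survives at r2c7 ⇒ r2c7=4.
Step 39. [r7c4∈{1}] r7c4's peers cover all but 1. So r7c4=1.
Step 40. [r6c7∈{8}] r6c7's peers cover all but 8, so r6c7=8.
Step 41. [r5c2∈{7}] r5c2's peers cover all but 7. So r5c2=7.
Step 42. [r4c8∈{6}] only 6 remains possible at r4c8 ⇒ r4c8=6.
Step 43. [r4c9∈{7}] r4c9 is down to just 7, so r4c9=7.
Step 44. [r4c5∈{9}] r4c5's peers cover all but 9, so r4c5=9.
Step 45. [r6c8∈{2}] only 2 remains possible at r6c8, so r6c8=2.
Step 46. [r7c1∈{9}] r7c1 has the single candidate 9, so r7c1=9.
Step 47. [r4c7∈{3}] nothing but 3 survives at r4c7. So r4c7=3.
Step 48. [r1c2∈{8}] nothing but 8 survives at r1c2. So r1c2=8.
Step 49. [r1c6∈{4}] r1c6's peers cover all but 4 ⇒ r1c6=4.

Answer: 3 8 5 6 1 4 2 7 9 / 7 1 2 9 3 5 4 8 6 / 6 9 4 8 2 7 5 3 1 / 5 2 1 4 9 8 3 6 7 / 8 7 3 5 6 2 9 1 4 / 4 6 9 3 7 1 8 2 5 / 9 4 6 1 8 3 7 5 2 / 2 5 8 7 4 6 1 9 3 / 1 3 7 2 5 9 6 4 8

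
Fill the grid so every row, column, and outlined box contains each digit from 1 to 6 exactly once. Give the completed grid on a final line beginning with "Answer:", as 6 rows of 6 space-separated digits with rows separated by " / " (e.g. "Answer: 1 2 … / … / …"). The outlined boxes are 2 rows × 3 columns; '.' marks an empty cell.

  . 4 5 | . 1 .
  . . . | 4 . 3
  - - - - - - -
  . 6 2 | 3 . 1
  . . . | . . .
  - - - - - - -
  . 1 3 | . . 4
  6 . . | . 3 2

Step 1. [r4c6∈{5,6}] in col 6, 5 fits only at r4c6. So r4c6=5.
Step 2. [r2c2∈{2}] r2c2's peers cover all but 2. So r2c2=2.
Step 3. [r4c5∈{2,4,6}] 2 has one home in col 5: r4c5. So r4c5=2.
Step 4. [r2c1∈{1}] only 1 remains possible at r2c1. So r2c1=1.
Step 5. [r4c4∈{6}] only 6 remains possible at r4c4 ⇒ r4c4=6.
Step 6. [r5c4∈{5}] r5c4 is down to just 5. So r5c4=5.
Step 7. [r4c2∈{3}] r4c2 has the single candidate 3 ⇒ r4c2=3.
Step 8. [r4c1∈{4}] only 4 remains possible at r4c1, so r4c1=4.
Step 9. [r1c6∈{6}] r1c6 is down to just 6 ⇒ r1c6=6.
Step 10. [r3c1∈{5}] r3c1 is down to just 5, so r3c1=5.
Step 11. [r6c2∈{5}] r6c2 has the single candidate 5 ⇒ r6c2=5.
Step 12. [r2c3∈{6}] r2c3 has the single candidate 6, so r2c3=6.
Step 13. [r5c1∈{2}] nothing but 2 survives at r5c1. So r5c1=2.
Step 14. [r6c3∈{4}] r6c3 has the single candidate 4. So r6c3=4.
Step 15. [r6c4∈{1}] nothing but 1 survives at r6c4. So r6c4=1.
Step 16. [r2c5∈{5}] nothing but 5 survives at r2c5 ⇒ r2c5=5.
Step 17. [r3c5∈{4}] nothing but 4 survives at r3c5, so r3c5=4.
Step 18. [r1c1∈{3}] nothing but 3 survives at r1c1 ⇒ r1c1=3.
Step 19. [r4c3∈{1}] r4c3's peers cover all but 1 ⇒ r4c3=1.
Step 20. [r5c5∈{6}] r5c5's peers cover all but 6. So r5c5=6.
Step 21. [r1c4∈{2}] r1c4 has the single candidate 2 ⇒ r1c4=2.

Answer: 3 4 5 2 1 6 / 1 2 6 4 5 3 / 5 6 2 3 4 1 / 4 3 1 6 2 5 / 2 1 3 5 6 4 / 6 5 4 1 3 2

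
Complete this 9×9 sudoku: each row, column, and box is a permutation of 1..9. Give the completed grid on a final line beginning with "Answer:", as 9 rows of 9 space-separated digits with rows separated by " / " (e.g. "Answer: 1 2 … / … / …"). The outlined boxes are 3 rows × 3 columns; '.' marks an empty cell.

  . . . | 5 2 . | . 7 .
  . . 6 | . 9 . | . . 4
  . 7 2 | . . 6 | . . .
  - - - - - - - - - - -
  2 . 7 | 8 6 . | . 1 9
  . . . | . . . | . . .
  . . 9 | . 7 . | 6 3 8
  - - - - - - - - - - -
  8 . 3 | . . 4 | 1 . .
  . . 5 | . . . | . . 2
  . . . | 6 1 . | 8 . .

Step 1. [r9c3∈{4}] nothing but 4 survives at r9c3, so r9c3=4.
Step 2. [r7c5∈{5}] r7c5's peers cover all but 5, so r7c5=5.
Step 3. [r1c9∈{1,3,6}] 6 has one home in row 1: r1c9 ⇒ r1c9=6.
Step 4. [r3c9∈{1,3,5}] 1 has one home in col 9: r3c9, so r3c9=1.
Step 5. [r7c9∈{7}] r7c9 is down to just 7, so r7c9=7.
Step 6. [r5c9∈{5}] r5c9's peers cover all but 5. So r5c9=5.
Step 7. [r4c7∈{4}] r4c7 has the single candidate 4, so r4c7=4.
Step 8. [r5c8∈{2}] r5c8's peers cover all but 2. So r5c8=2.
Step 9. [r9c8∈{5,9}] row 9 places 5 nowhere but r9c8, so r9c8=5.
Step 10. [r2c8∈{8}] only 8 remains possible at r2c8. So r2c8=8.
Step 11. [r3c8∈{9}] r3c8 is down to just 9, so r3c8=9.
Step 12. [r1c7∈{3}] r1c7 has the single candidate 3 ⇒ r1c7=3.
Step 13. [r3c5∈{3,4,8}] in row 3, 8 fits only at r3c5, so r3c5=8.
Step 14. [r1c6∈{1}] r1c6's peers cover all but 1, so r1c6=1.
Step 15. [r5c3∈{1,8}] col 3 places 1 nowhere but r5c3. So r5c3=1.
Step 16. [r5c5∈{3,4}] col 5 places 4 nowhere but r5c5, so r5c5=4.
Step 17. [r8c7∈{9}] r8c7 has the single candidate 9 ⇒ r8c7=9.
Step 18. [r8c5∈{3}] r8c5 has the single candidate 3 ⇒ r8c5=3.
Step 19. [r8c4∈{7}] nothing but 7 survives at r8c4. So r8c4=7.
Step 20. [r2c4∈{3}] only 3 remains possible at r2c4, so r2c4=3.
Step 21. [r5c2∈{3,6,8}] across row 5, 8 lands solely at r5c2 ⇒ r5c2=8.
Step 22. [r3c1∈{3,4,5}] in row 3, 3 fits only at r3c1, so r3c1=3.
Step 23. [r7c8∈{6}] r7c8 is down to just 6 ⇒ r7c8=6.
Step 24. [r8c2∈{1,6}] r8c2 is the only open cell in col 2 admitting 6. So r8c2=6.
Step 25. [r4c2∈{3,5}] in col 2, 3 fits only at r4c2, so r4c2=3.
Step 26. [r5c4∈{9}] only 9 remains possible at r5c4, so r5c4=9.
Step 27. [r7c2∈{2,9}] in row 7, 9 fits only at r7c2, so r7c2=9.
Step 28. [r7c4∈{2}] r7c4's peers cover all but 2. So r7c4=2.
Step 29. [r1c2∈{4}] r1c2 has the single candidate 4. So r1c2=4.
Step 30. [r6c2∈{5}] r6c2 is down to just 5 ⇒ r6c2=5.
Step 31. [r2c1∈{1,5}] 5 has one home in col 1: r2c1, so r2c1=5.
Step 32. [r3c4∈{4}] only 4 remains possible at r3c4. So r3c4=4.
Step 33. [r9c2∈{2}] r9c2's peers cover all but 2, so r9c2=2.
Step 34. [r8c6∈{8}] r8c6's peers cover all but 8, so r8c6=8.
Step 35. [r9c6∈{9}] r9c6's peers cover all but 9. So r9c6=9.
Step 36. [r8c8∈{4}] r8c8's peers cover all but 4, so r8c8=4.
Step 37. [r2c6∈{7}] nothing but 7 survives at r2c6. So r2c6=7.
Step 38. [r6c6∈{2}] r6c6 has the single candidate 2 ⇒ r6c6=2.
Step 39. [r1c3∈{8}] nothing but 8 survives at r1c3. So r1c3=8.
Step 40. [r9c1∈{7}] only 7 remains possible at r9c1. So r9c1=7.
Step 41. [r5c1∈{6}] r5c1 has the single candidate 6 ⇒ r5c1=6.
Step 42. [r1c1∈{9}] only 9 remains possible at r1c1 ⇒ r1c1=9.
Step 43. [r9c9∈{3}] nothing but 3 survives at r9c9, so r9c9=3.
Step 44. [r5c7∈{7}] only 7 remains possible at r5c7 ⇒ r5c7=7.
Step 45. [r6c4∈{1}] r6c4 is down to just 1. So r6c4=1.
Step 46. [r2c2∈{1}] r2c2's peers cover all but 1. So r2c2=1.
Step 47. [r6c1∈{4}] nothing but 4 survives at r6c1 ⇒ r6c1=4.
Step 48. [r3c7∈{5}] r3c7 has the single candidate 5 ⇒ r3c7=5.
Step 49. [r4c6∈{5}] r4c6's peers cover all but 5, so r4c6=5.
Step 50. [r2c7∈{2}] r2c7 has the single candidate 2. So r2c7=2.
Step 51. [r8c1∈{1}] r8c1's peers cover all but 1 ⇒ r8c1=1.
Step 52. [r5c6∈{3}] nothing but 3 survives at r5c6 ⇒ r5c6=3.

Answer: 9 4 8 5 2 1 3 7 6 / 5 1 6 3 9 7 2 8 4 / 3 7 2 4 8 6 5 9 1 / 2 3 7 8 6 5 4 1 9 / 6 8 1 9 4 3 7 2 5 / 4 5 9 1 7 2 6 3 8 / 8 9 3 2 5 4 1 6 7 / 1 6 5 7 3 8 9 4 2 / 7 2 4 6 1 9 8 5 3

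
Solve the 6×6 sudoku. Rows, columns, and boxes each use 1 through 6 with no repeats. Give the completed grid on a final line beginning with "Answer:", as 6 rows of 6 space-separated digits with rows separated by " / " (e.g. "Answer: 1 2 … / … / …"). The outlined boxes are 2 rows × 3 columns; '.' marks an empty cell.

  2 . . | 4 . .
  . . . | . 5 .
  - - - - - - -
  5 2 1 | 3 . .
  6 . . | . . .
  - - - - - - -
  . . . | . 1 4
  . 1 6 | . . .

Step 1. [r1c6∈{1,3,6}] in row 1, 1 fits only at r1c6. So r1c6=1.
Step 2. [r5c1∈{3}] r5c1 is down to just 3. So r5c1=3.
Step 3. [r5c2∈{5}] r5c2 has the single candidate 5 ⇒ r5c2=5.
Step 4. [r4c4∈{1,2,5}] r4c4 is the only open cell in row 4 admitting 1, so r4c4=1.
Step 5. [r6c4∈{2,5}] col 4 places 5 nowhere but r6c4, so r6c4=5.
Step 6. [r3c5∈{4,6}] in row 3, 4 fits only at r3c5. So r3c5=4.
Step 7. [r1c5∈{3,6}] 6 has one home in col 5: r1c5 ⇒ r1c5=6.
Step 8. [r2c6∈{2,3}] across box 2, 3 lands solely at r2c6, so r2c6=3.
Step 9. [r6c6∈{2}] r6c6 has the single candidate 2. So r6c6=2.
Step 10. [r2c3∈{4}] only 4 remains possible at r2c3. So r2c3=4.
Step 11. [r4c3∈{3}] r4c3 is down to just 3. So r4c3=3.
Step 12. [r2c1∈{1}] r2c1's peers cover all but 1 ⇒ r2c1=1.
Step 13. [r1c3∈{5}] r1c3 has the single candidate 5. So r1c3=5.
Step 14. [r2c4∈{2}] r2c4 has the single candidate 2 ⇒ r2c4=2.
Step 15. [r3c6∈{6}] nothing but 6 survives at r3c6 ⇒ r3c6=6.
Step 16. [r1c2∈{3}] r1c2's peers cover all but 3. So r1c2=3.
Step 17. [r6c5∈{3}] r6c5 has the single candidate 3. So r6c5=3.
Step 18. [r5c4∈{6}] r5c4 has the single candidate 6. So r5c4=6.
Step 19. [r4c2∈{4}] r4c2 is down to just 4 ⇒ r4c2=4.
Step 20. [r2c2∈{6}] nothing but 6 survives at r2c2, so r2c2=6.
Step 21. [r5c3∈{2}] nothing but 2 survives at r5c3 ⇒ r5c3=2.
Step 22. [r6c1∈{4}] only 4 remains possible at r6c1, so r6c1=4.
Step 23. [r4c6∈{5}] r4c6 is down to just 5. So r4c6=5.
Step 24. [r4c5∈{2}] r4c5 has the single candidate 2, so r4c5=2.

Answer: 2 3 5 4 6 1 / 1 6 4 2 5 3 / 5 2 1 3 4 6 / 6 4 3 1 2 5 / 3 5 2 6 1 4 / 4 1 6 5 3 2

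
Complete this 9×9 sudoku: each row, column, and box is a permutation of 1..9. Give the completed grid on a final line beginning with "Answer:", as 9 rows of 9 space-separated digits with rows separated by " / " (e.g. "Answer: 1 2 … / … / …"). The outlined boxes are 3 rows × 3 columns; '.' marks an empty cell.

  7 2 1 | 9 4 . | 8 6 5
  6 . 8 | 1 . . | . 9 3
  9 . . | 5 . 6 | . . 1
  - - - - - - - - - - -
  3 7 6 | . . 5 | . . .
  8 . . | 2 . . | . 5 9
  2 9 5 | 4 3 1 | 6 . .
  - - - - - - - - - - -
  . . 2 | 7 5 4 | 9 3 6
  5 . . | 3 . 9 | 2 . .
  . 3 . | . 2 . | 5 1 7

Step 1. [r3c2∈{4}] r3c2's peers cover all but 4, so r3c2=4.
Step 2. [r2c5∈{7}] r2c5's peers cover all but 7, so r2c5=7.
Step 3. [r6c9∈{8}] r6c9's peers cover all but 8 ⇒ r6c9=8.
Step 4. [r5c2∈{1}] r5c2 is down to just 1. So r5c2=1.
Step 5. [r8c9∈{4}] r8c9 has the single candidate 4 ⇒ r8c9=4.
Step 6. [r4c8∈{2,4}] 4 has one home in col 8: r4c8, so r4c8=4.
Step 7. [r8c8∈{8}] r8c8 has the single candidate 8 ⇒ r8c8=8.
Step 8. [r9c4∈{6,8}] 6 has one home in row 9: r9c4. So r9c4=6.
Step 9. [r6c8∈{7}] nothing but 7 survives at r6c8. So r6c8=7.
Step 10. [r3c5∈{8}] nothing but 8 survives at r3c5. So r3c5=8.
Step 11. [r9c1∈{4}] r9c1 has the single candidate 4, so r9c1=4.
Step 12. [r5c5∈{6}] r5c5's peers cover all but 6. So r5c5=6.
Step 13. [r4c9∈{2}] r4c9 has the single candidate 2. So r4c9=2.
Step 14. [r4c7∈{1}] r4c7 is down to just 1, so r4c7=1.
Step 15. [r3c3∈{3}] nothing but 3 survives at r3c3 ⇒ r3c3=3.
Step 16. [r2c7∈{4}] only 4 remains possible at r2c7 ⇒ r2c7=4.
Step 17. [r5c6∈{7}] nothing but 7 survives at r5c6 ⇒ r5c6=7.
Step 18. [r9c3∈{9}] r9c3 is down to just 9. So r9c3=9.
Step 19. [r8c3∈{7}] r8c3 is down to just 7 ⇒ r8c3=7.
Step 20. [r3c7∈{7}] nothing but 7 survives at r3c7 ⇒ r3c7=7.
Step 21. [r1c6∈{3}] only 3 remains possible at r1c6 ⇒ r1c6=3.
Step 22. [r4c4∈{8}] only 8 remains possible at r4c4. So r4c4=8.
Step 23. [r8c5∈{1}] nothing but 1 survives at r8c5, so r8c5=1.
Step 24. [r2c2∈{5}] r2c2's peers cover all but 5, so r2c2=5.
Step 25. [r5c7∈{3}] r5c7 has the single candidate 3, so r5c7=3.
Step 26. [r7c2∈{8}] only 8 remains possible at r7c2, so r7c2=8.
Step 27. [r2c6∈{2}] nothing but 2 survives at r2c6 ⇒ r2c6=2.
Step 28. [r7c1∈{1}] r7c1 has the single candidate 1, so r7c1=1.
Step 29. [r9c6∈{8}] only 8 remains possible at r9c6. So r9c6=8.
Step 30. [r8c2∈{6}] r8c2 is down to just 6. So r8c2=6.
Step 31. [r5c3∈{4}] only 4 remains possible at r5c3. So r5c3=4.
Step 32. [r3c8∈{2}] nothing but 2 survives at r3c8. So r3c8=2.
Step 33. [r4c5∈{9}] r4c5 is down to just 9. So r4c5=9.

Answer: 7 2 1 9 4 3 8 6 5 / 6 5 8 1 7 2 4 9 3 / 9 4 3 5 8 6 7 2 1 / 3 7 6 8 9 5 1 4 2 / 8 1 4 2 6 7 3 5 9 / 2 9 5 4 3 1 6 7 8 / 1 8 2 7 5 4 9 3 6 / 5 6 7 3 1 9 2 8 4 / 4 3 9 6 2 8 5 1 7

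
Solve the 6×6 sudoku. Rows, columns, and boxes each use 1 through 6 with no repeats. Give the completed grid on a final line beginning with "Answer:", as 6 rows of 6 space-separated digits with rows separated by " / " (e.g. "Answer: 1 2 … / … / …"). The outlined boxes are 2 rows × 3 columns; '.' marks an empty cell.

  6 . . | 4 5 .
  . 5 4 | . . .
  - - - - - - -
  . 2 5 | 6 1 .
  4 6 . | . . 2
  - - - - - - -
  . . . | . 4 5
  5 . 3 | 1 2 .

Step 1. [r1c2∈{1,3}] r1c2 is the only open cell in col 2 admitting 3 ⇒ r1c2=3.
Step 2. [r4c5∈{3}] r4c5 has the single candidate 3, so r4c5=3.
Step 3. [r2c6∈{1,3,6}] r2c6 is the only open cell in col 6 admitting 3. So r2c6=3.
Step 4. [r2c1∈{1,2}] across row 2, 1 lands solely at r2c1 ⇒ r2c1=1.
Step 5. [r5c3∈{1,2,6}] across row 5, 6 lands solely at r5c3 ⇒ r5c3=6.
Step 6. [r4c4∈{5}] r4c4's peers cover all but 5, so r4c4=5.
Step 7. [r4c3∈{1}] nothing but 1 survives at r4c3 ⇒ r4c3=1.
Step 8. [r6c6∈{6}] r6c6 has the single candidate 6 ⇒ r6c6=6.
Step 9. [r5c1∈{2}] only 2 remains possible at r5c1, so r5c1=2.
Step 10. [r5c4∈{3}] nothing but 3 survives at r5c4, so r5c4=3.
Step 11. [r3c6∈{4}] r3c6's peers cover all but 4, so r3c6=4.
Step 12. [r6c2∈{4}] r6c2's peers cover all but 4 ⇒ r6c2=4.
Step 13. [r3c1∈{3}] r3c1 has the single candidate 3 ⇒ r3c1=3.
Step 14. [r1c6∈{1}] only 1 remains possible at r1c6. So r1c6=1.
Step 15. [r2c5∈{6}] nothing but 6 survives at r2c5. So r2c5=6.
Step 16. [r5c2∈{1}] nothing but 1 survives at r5c2 ⇒ r5c2=1.
Step 17. [r1c3∈{2}] r1c3 has the single candidate 2, so r1c3=2.
Step 18. [r2c4∈{2}] nothing but 2 survives at r2c4 ⇒ r2c4=2.

Answer: 6 3 2 4 5 1 / 1 5 4 2 6 3 / 3 2 5 6 1 4 / 4 6 1 5 3 2 / 2 1 6 3 4 5 / 5 4 3 1 2 6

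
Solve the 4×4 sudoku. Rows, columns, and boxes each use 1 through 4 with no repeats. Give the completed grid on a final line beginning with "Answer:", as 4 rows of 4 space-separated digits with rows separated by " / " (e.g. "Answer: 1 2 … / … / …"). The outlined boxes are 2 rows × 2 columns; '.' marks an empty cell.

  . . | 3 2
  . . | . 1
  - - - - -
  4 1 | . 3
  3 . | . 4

Step 1. [r2c2∈{2,3,4}] across row 2, 3 lands solely at r2c2, so r2c2=3.
Step 2. [r4c3∈{1,2}] in row 4, 1 fits only at r4c3, so r4c3=1.
Step 3. [r3c3∈{2}] nothing but 2 survives at r3c3 ⇒ r3c3=2.
Step 4. [r1c2∈{4}] nothing but 4 survives at r1c2, so r1c2=4.
Step 5. [r2c3∈{4}] r2c3 has the single candidate 4, so r2c3=4.
Step 6. [r2c1∈{2}] r2c1 is down to just 2. So r2c1=2.
Step 7. [r4c2∈{2}] r4c2 has the single candidate 2, so r4c2=2.
Step 8. [r1c1∈{1}] only 1 remains possible at r1c1. So r1c1=1.

Answer: 1 4 3 2 / 2 3 4 1 / 4 1 2 3 / 3 2 1 4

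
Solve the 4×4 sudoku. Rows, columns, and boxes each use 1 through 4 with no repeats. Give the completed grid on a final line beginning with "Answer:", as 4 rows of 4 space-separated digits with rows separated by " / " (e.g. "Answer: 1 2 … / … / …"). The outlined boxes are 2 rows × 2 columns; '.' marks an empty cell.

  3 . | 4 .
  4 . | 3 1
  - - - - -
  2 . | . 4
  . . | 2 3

Step 1. [r1c2∈{1,2}] across row 1, 1 lands solely at r1c2 ⇒ r1c2=1.
Step 2. [r3c3∈{1}] r3c3 is down to just 1. So r3c3=1.
Step 3. [r4c1∈{1}] r4c1 is down to just 1 ⇒ r4c1=1.
Step 4. [r3c2∈{3}] r3c2's peers cover all but 3, so r3c2=3.
Step 5. [r2c2∈{2}] nothing but 2 survives at r2c2 ⇒ r2c2=2.
Step 6. [r4c2∈{4}] only 4 remains possible at r4c2, so r4c2=4.
Step 7. [r1c4∈{2}] nothing but 2 survives at r1c4, so r1c4=2.

Answer: 3 1 4 2 / 4 2 3 1 / 2 3 1 4 / 1 4 2 3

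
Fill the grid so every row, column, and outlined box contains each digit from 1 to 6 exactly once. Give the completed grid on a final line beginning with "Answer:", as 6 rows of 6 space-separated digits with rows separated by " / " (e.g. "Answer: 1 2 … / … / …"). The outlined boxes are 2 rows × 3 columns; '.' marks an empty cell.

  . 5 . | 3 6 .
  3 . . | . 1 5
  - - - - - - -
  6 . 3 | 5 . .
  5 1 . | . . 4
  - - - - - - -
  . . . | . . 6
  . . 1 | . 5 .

Step 1. [r5c5∈{2,3,4}] in col 5, 4 fits only at r5c5 ⇒ r5c5=4.
Step 2. [r5c1∈{2}] r5c1 has the single candidate 2, so r5c1=2.
Step 3. [r4c3∈{2}] nothing but 2 survives at r4c3, so r4c3=2.
Step 4. [r1c6∈{2}] only 2 remains possible at r1c6. So r1c6=2.
Step 5. [r6c2∈{3,4,6}] in row 6, 6 fits only at r6c2 ⇒ r6c2=6.
Step 6. [r1c3∈{4}] r1c3's peers cover all but 4. So r1c3=4.
Step 7. [r3c2∈{4}] r3c2 is down to just 4, so r3c2=4.
Step 8. [r6c6∈{3}] r6c6 has the single candidate 3 ⇒ r6c6=3.
Step 9. [r4c4∈{6}] nothing but 6 survives at r4c4. So r4c4=6.
Step 10. [r3c6∈{1}] r3c6's peers cover all but 1. So r3c6=1.
Step 11. [r6c4∈{2}] r6c4 is down to just 2 ⇒ r6c4=2.
Step 12. [r3c5∈{2}] r3c5 is down to just 2 ⇒ r3c5=2.
Step 13. [r4c5∈{3}] nothing but 3 survives at r4c5. So r4c5=3.
Step 14. [r5c2∈{3}] r5c2 is down to just 3, so r5c2=3.
Step 15. [r2c2∈{2}] only 2 remains possible at r2c2 ⇒ r2c2=2.
Step 16. [r2c4∈{4}] r2c4 has the single candidate 4. So r2c4=4.
Step 17. [r2c3∈{6}] r2c3 has the single candidate 6, so r2c3=6.
Step 18. [r1c1∈{1}] only 1 remains possible at r1c1 ⇒ r1c1=1.
Step 19. [r5c3∈{5}] r5c3's peers cover all but 5, so r5c3=5.
Step 20. [r6c1∈{4}] r6c1's peers cover all but 4, so r6c1=4.
Step 21. [r5c4∈{1}] only 1 remains possible at r5c4, so r5c4=1.

Answer: 1 5 4 3 6 2 / 3 2 6 4 1 5 / 6 4 3 5 2 1 / 5 1 2 6 3 4 / 2 3 5 1 4 6 / 4 6 1 2 5 3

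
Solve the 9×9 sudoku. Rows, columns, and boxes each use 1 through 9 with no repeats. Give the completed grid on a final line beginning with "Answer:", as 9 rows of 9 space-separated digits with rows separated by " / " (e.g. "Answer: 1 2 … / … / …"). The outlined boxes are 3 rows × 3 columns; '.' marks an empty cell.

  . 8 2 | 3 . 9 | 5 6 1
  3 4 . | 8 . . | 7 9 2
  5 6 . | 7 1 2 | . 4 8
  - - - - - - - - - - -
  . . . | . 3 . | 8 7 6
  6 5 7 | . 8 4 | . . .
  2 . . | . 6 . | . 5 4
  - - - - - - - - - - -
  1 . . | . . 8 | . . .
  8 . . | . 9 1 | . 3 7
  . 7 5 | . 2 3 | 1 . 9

Step 1. [r4c1∈{4,9}] in col 1, 9 fits only at r4c1. So r4c1=9.
Step 2. [r8c4∈{4,5,6}] row 8 places 5 nowhere but r8c4. So r8c4=5.
Step 3. [r4c2∈{1}] r4c2's peers cover all but 1, so r4c2=1.
Step 4. [r7c8∈{2}] r7c8 has the single candidate 2. So r7c8=2.
Step 5. [r5c7∈{2,3,9}] col 7 places 2 nowhere but r5c7. So r5c7=2.
Step 6. [r6c2∈{3}] r6c2 is down to just 3 ⇒ r6c2=3.
Step 7. [r7c3∈{3,4,6,9}] in row 7, 3 fits only at r7c3, so r7c3=3.
Step 8. [r9c4∈{4,6}] across row 9, 6 lands solely at r9c4 ⇒ r9c4=6.
Step 9. [r7c4∈{4}] r7c4's peers cover all but 4. So r7c4=4.
Step 10. [r5c4∈{1,9}] 9 has one home in row 5: r5c4, so r5c4=9.
Step 11. [r8c7∈{4,6}] 4 has one home in col 7: r8c7. So r8c7=4.
Step 12. [r2c5∈{5}] r2c5 has the single candidate 5 ⇒ r2c5=5.
Step 13. [r5c9∈{3}] only 3 remains possible at r5c9, so r5c9=3.
Step 14. [r4c4∈{2}] r4c4 is down to just 2. So r4c4=2.
Step 15. [r3c3∈{9}] r3c3 is down to just 9, so r3c3=9.
Step 16. [r6c7∈{9}] r6c7 has the single candidate 9, so r6c7=9.
Step 17. [r7c5∈{7}] nothing but 7 survives at r7c5 ⇒ r7c5=7.
Step 18. [r8c2∈{2}] r8c2 has the single candidate 2 ⇒ r8c2=2.
Step 19. [r7c9∈{5}] r7c9's peers cover all but 5 ⇒ r7c9=5.
Step 20. [r9c8∈{8}] nothing but 8 survives at r9c8 ⇒ r9c8=8.
Step 21. [r1c5∈{4}] r1c5 has the single candidate 4, so r1c5=4.
Step 22. [r6c6∈{7}] r6c6 is down to just 7, so r6c6=7.
Step 23. [r6c4∈{1}] r6c4's peers cover all but 1 ⇒ r6c4=1.
Step 24. [r4c6∈{5}] r4c6 is down to just 5. So r4c6=5.
Step 25. [r3c7∈{3}] r3c7 has the single candidate 3, so r3c7=3.
Step 26. [r9c1∈{4}] r9c1 has the single candidate 4 ⇒ r9c1=4.
Step 27. [r2c6∈{6}] r2c6 has the single candidate 6 ⇒ r2c6=6.
Step 28. [r6c3∈{8}] only 8 remains possible at r6c3. So r6c3=8.
Step 29. [r7c7∈{6}] r7c7 is down to just 6 ⇒ r7c7=6.
Step 30. [r5c8∈{1}] nothing but 1 survives at r5c8, so r5c8=1.
Step 31. [r1c1∈{7}] r1c1 has the single candidate 7 ⇒ r1c1=7.
Step 32. [r2c3∈{1}] r2c3's peers cover all but 1 ⇒ r2c3=1.
Step 33. [r4c3∈{4}] only 4 remains possible at r4c3, so r4c3=4.
Step 34. [r8c3∈{6}] r8c3's peers cover all but 6. So r8c3=6.
Step 35. [r7c2∈{9}] nothing but 9 survives at r7c2. So r7c2=9.

Answer: 7 8 2 3 4 9 5 6 1 / 3 4 1 8 5 6 7 9 2 / 5 6 9 7 1 2 3 4 8 / 9 1 4 2 3 5 8 7 6 / 6 5 7 9 8 4 2 1 3 / 2 3 8 1 6 7 9 5 4 / 1 9 3 4 7 8 6 2 5 / 8 2 6 5 9 1 4 3 7 / 4 7 5 6 2 3 1 8 9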